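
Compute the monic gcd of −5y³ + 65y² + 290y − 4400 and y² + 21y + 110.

1

Repeated division with remainder:
  −5y³ + 65y² + 290y − 4400 = (−5y + 170)(y² + 21y + 110) + (−2730y − 23100)
  y² + 21y + 110 = (−(1/2730)y − 163/35490)(−2730y − 23100) + (660/169)
  −2730y − 23100 = (−(15379/22)y − 5915)(660/169) + (0)
The last nonzero remainder is the constant 660/169, so the polynomials are coprime and gcd = 1.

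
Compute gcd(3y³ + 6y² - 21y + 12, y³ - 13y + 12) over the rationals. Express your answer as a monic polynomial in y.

Euclidean algorithm in ℚ[y]:
  3y³ + 6y² - 21y + 12 = (3)(y³ - 13y + 12) + (6y² + 18y - 24)
  y³ - 13y + 12 = ((1/6)y - 1/2)(6y² + 18y - 24) + (0)
Last nonzero remainder: 6y² + 18y - 24. Dividing through by 6 gives the monic gcd y² + 3y - 4.

y² + 3y - 4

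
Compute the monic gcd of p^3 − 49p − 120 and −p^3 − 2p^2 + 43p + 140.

p + 5

Apply the Euclidean algorithm:
  p^3 − 49p − 120 = (−1)(−p^3 − 2p^2 + 43p + 140) + (−2p^2 − 6p + 20)
  −p^3 − 2p^2 + 43p + 140 = ((1/2)p − 1/2)(−2p^2 − 6p + 20) + (30p + 150)
  −2p^2 − 6p + 20 = (−(1/15)p + 2/15)(30p + 150) + (0)
Last nonzero remainder: 30p + 150. Dividing through by 30 gives the monic gcd p + 5.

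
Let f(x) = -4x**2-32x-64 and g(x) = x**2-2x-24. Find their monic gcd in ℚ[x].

Repeated division with remainder:
  -4x**2-32x-64 = (-4)(x**2-2x-24) + (-40x-160)
  x**2-2x-24 = (-(1/40)x+3/20)(-40x-160) + (0)
Last nonzero remainder: -40x-160. Dividing through by -40 gives the monic gcd x+4.

x+4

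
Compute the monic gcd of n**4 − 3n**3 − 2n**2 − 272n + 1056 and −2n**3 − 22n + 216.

By polynomial division,
  n**4 − 3n**3 − 2n**2 − 272n + 1056 = (−(1/2)n + 3/2)(−2n**3 − 22n + 216) + (−13n**2 − 131n + 732)
  −2n**3 − 22n + 216 = ((2/13)n − 262/169)(−13n**2 − 131n + 732) + (−(57072/169)n + 228288/169)
  −13n**2 − 131n + 732 = ((2197/57072)n + 10309/19024)(−(57072/169)n + 228288/169) + (0)
Last nonzero remainder: −(57072/169)n + 228288/169. Dividing through by −57072/169 gives the monic gcd n − 4.

n − 4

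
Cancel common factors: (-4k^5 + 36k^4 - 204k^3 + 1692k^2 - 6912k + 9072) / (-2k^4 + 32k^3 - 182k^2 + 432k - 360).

(2k^3 + 66k - 252)/(k^2 - 7k + 10)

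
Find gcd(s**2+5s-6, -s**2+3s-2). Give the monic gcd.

Euclidean algorithm in ℚ[s]:
  s**2+5s-6 = (-1)(-s**2+3s-2) + (8s-8)
  -s**2+3s-2 = (-(1/8)s+1/4)(8s-8) + (0)
Last nonzero remainder: 8s-8. Dividing through by 8 gives the monic gcd s-1.

s-1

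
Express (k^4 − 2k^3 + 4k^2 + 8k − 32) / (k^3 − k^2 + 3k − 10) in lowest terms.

(k^3 + 4k + 16)/(k^2 + k + 5)

By polynomial division,
  k^4 − 2k^3 + 4k^2 + 8k − 32 = (k − 1)(k^3 − k^2 + 3k − 10) + (21k − 42)
  k^3 − k^2 + 3k − 10 = ((1/21)k^2 + (1/21)k + 5/21)(21k − 42) + (0)
Last nonzero remainder: 21k − 42. Dividing through by 21 gives the monic gcd k − 2.
Cancel k − 2 from numerator and denominator to get the reduced form.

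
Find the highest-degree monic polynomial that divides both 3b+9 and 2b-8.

1

Euclidean algorithm in ℚ[b]:
  3b+9 = (3/2)(2b-8) + (21)
  2b-8 = ((2/21)b-8/21)(21) + (0)
The last nonzero remainder is the constant 21, so the polynomials are coprime and gcd = 1.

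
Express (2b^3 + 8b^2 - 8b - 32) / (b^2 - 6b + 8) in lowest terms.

Euclidean algorithm in ℚ[b]:
  2b^3 + 8b^2 - 8b - 32 = (2b + 20)(b^2 - 6b + 8) + (96b - 192)
  b^2 - 6b + 8 = ((1/96)b - 1/24)(96b - 192) + (0)
Last nonzero remainder: 96b - 192. Dividing through by 96 gives the monic gcd b - 2.
Cancel b - 2 from numerator and denominator to get the reduced form.

(2b^2 + 12b + 16)/(b - 4)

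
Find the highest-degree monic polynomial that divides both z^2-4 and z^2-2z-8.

Apply the Euclidean algorithm:
  z^2-4 = (z^2-2z-8) + (2z+4)
  z^2-2z-8 = ((1/2)z-2)(2z+4) + (0)
Last nonzero remainder: 2z+4. Dividing through by 2 gives the monic gcd z+2.

z+2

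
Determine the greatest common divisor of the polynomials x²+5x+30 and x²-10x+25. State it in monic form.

1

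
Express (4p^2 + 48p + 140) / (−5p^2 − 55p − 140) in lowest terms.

(−4p − 20)/(5p + 20)

Apply the Euclidean algorithm:
  4p^2 + 48p + 140 = (−4/5)(−5p^2 − 55p − 140) + (4p + 28)
  −5p^2 − 55p − 140 = (−(5/4)p − 5)(4p + 28) + (0)
Last nonzero remainder: 4p + 28. Dividing through by 4 gives the monic gcd p + 7.
Cancel p + 7 from numerator and denominator to get the reduced form.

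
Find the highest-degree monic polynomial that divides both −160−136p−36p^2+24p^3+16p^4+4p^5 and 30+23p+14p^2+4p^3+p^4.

Repeated division with remainder:
  4p^5+16p^4+24p^3−36p^2−136p−160 = (4p)(p^4+4p^3+14p^2+23p+30) + (−32p^3−128p^2−256p−160)
  p^4+4p^3+14p^2+23p+30 = (−(1/32)p)(−32p^3−128p^2−256p−160) + (6p^2+18p+30)
  −32p^3−128p^2−256p−160 = (−(16/3)p−16/3)(6p^2+18p+30) + (0)
Last nonzero remainder: 6p^2+18p+30. Dividing through by 6 gives the monic gcd p^2+3p+5.

5+3p+p^2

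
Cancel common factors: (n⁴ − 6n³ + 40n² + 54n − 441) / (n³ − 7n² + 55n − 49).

By polynomial division,
  n⁴ − 6n³ + 40n² + 54n − 441 = (n + 1)(n³ − 7n² + 55n − 49) + (−8n² + 48n − 392)
  n³ − 7n² + 55n − 49 = (−(1/8)n + 1/8)(−8n² + 48n − 392) + (0)
Last nonzero remainder: −8n² + 48n − 392. Dividing through by −8 gives the monic gcd n² − 6n + 49.
Cancel n² − 6n + 49 from numerator and denominator to get the reduced form.

(n² − 9)/(n − 1)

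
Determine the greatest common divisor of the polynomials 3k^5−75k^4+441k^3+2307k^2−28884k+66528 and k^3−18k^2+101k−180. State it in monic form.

k^2−13k+36

Apply the Euclidean algorithm:
  3k^5−75k^4+441k^3+2307k^2−28884k+66528 = (3k^2−21k−240)(k^3−18k^2+101k−180) + (648k^2−8424k+23328)
  k^3−18k^2+101k−180 = ((1/648)k−5/648)(648k^2−8424k+23328) + (0)
Last nonzero remainder: 648k^2−8424k+23328. Dividing through by 648 gives the monic gcd k^2−13k+36.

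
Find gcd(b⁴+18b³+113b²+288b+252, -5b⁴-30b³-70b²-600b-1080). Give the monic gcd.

Repeated division with remainder:
  b⁴+18b³+113b²+288b+252 = (-1/5)(-5b⁴-30b³-70b²-600b-1080) + (12b³+99b²+168b+36)
  -5b⁴-30b³-70b²-600b-1080 = (-(5/12)b+15/16)(12b³+99b²+168b+36) + (-(1485/16)b²-(1485/2)b-4455/4)
  12b³+99b²+168b+36 = (-(64/495)b-16/495)(-(1485/16)b²-(1485/2)b-4455/4) + (0)
Last nonzero remainder: -(1485/16)b²-(1485/2)b-4455/4. Dividing through by -1485/16 gives the monic gcd b²+8b+12.

b²+8b+12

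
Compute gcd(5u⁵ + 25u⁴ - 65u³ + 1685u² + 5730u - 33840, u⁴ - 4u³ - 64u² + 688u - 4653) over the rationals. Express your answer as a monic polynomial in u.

u² - 6u + 47

Apply the Euclidean algorithm:
  5u⁵ + 25u⁴ - 65u³ + 1685u² + 5730u - 33840 = (5u + 45)(u⁴ - 4u³ - 64u² + 688u - 4653) + (435u³ + 1125u² - 1965u + 175545)
  u⁴ - 4u³ - 64u² + 688u - 4653 = ((1/435)u - 191/12615)(435u³ + 1125u² - 1965u + 175545) + (-(35700/841)u² + (214200/841)u - 1677900/841)
  435u³ + 1125u² - 1965u + 175545 = (-(24389/2380)u - 209409/2380)(-(35700/841)u² + (214200/841)u - 1677900/841) + (0)
Last nonzero remainder: -(35700/841)u² + (214200/841)u - 1677900/841. Dividing through by -35700/841 gives the monic gcd u² - 6u + 47.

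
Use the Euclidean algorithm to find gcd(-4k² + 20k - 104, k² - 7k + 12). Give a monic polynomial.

Apply the Euclidean algorithm:
  -4k² + 20k - 104 = (-4)(k² - 7k + 12) + (-8k - 56)
  k² - 7k + 12 = (-(1/8)k + 7/4)(-8k - 56) + (110)
  -8k - 56 = (-(4/55)k - 28/55)(110) + (0)
The last nonzero remainder is the constant 110, so the polynomials are coprime and gcd = 1.

1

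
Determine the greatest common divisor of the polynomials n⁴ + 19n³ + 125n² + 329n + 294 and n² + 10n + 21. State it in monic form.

n² + 10n + 21

Apply the Euclidean algorithm:
  n⁴ + 19n³ + 125n² + 329n + 294 = (n² + 9n + 14)(n² + 10n + 21) + (0)
The last nonzero remainder n² + 10n + 21 is already monic.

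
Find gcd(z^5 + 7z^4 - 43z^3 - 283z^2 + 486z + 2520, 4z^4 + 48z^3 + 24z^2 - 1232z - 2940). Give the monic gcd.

z^3 + 5z^2 - 29z - 105

Apply the Euclidean algorithm:
  z^5 + 7z^4 - 43z^3 - 283z^2 + 486z + 2520 = ((1/4)z - 5/4)(4z^4 + 48z^3 + 24z^2 - 1232z - 2940) + (11z^3 + 55z^2 - 319z - 1155)
  4z^4 + 48z^3 + 24z^2 - 1232z - 2940 = ((4/11)z + 28/11)(11z^3 + 55z^2 - 319z - 1155) + (0)
Last nonzero remainder: 11z^3 + 55z^2 - 319z - 1155. Dividing through by 11 gives the monic gcd z^3 + 5z^2 - 29z - 105.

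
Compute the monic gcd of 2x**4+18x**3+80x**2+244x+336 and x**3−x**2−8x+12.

x+3

Apply the Euclidean algorithm:
  2x**4+18x**3+80x**2+244x+336 = (2x+20)(x**3−x**2−8x+12) + (116x**2+380x+96)
  x**3−x**2−8x+12 = ((1/116)x−31/841)(116x**2+380x+96) + ((4356/841)x+13068/841)
  116x**2+380x+96 = ((24389/1089)x+6728/1089)((4356/841)x+13068/841) + (0)
Last nonzero remainder: (4356/841)x+13068/841. Dividing through by 4356/841 gives the monic gcd x+3.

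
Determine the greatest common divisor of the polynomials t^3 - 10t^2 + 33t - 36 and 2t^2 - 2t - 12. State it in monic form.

t - 3

Euclidean algorithm in ℚ[t]:
  t^3 - 10t^2 + 33t - 36 = ((1/2)t - 9/2)(2t^2 - 2t - 12) + (30t - 90)
  2t^2 - 2t - 12 = ((1/15)t + 2/15)(30t - 90) + (0)
Last nonzero remainder: 30t - 90. Dividing through by 30 gives the monic gcd t - 3.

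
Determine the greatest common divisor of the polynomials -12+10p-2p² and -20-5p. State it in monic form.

1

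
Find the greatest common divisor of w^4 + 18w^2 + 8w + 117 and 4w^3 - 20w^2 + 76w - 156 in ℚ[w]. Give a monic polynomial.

By polynomial division,
  w^4 + 18w^2 + 8w + 117 = ((1/4)w + 5/4)(4w^3 - 20w^2 + 76w - 156) + (24w^2 - 48w + 312)
  4w^3 - 20w^2 + 76w - 156 = ((1/6)w - 1/2)(24w^2 - 48w + 312) + (0)
Last nonzero remainder: 24w^2 - 48w + 312. Dividing through by 24 gives the monic gcd w^2 - 2w + 13.

w^2 - 2w + 13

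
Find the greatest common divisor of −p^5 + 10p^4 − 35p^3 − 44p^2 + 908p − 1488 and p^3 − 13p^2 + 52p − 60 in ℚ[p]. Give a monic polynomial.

p^2 − 8p + 12

By polynomial division,
  −p^5 + 10p^4 − 35p^3 − 44p^2 + 908p − 1488 = (−p^2 − 3p − 22)(p^3 − 13p^2 + 52p − 60) + (−234p^2 + 1872p − 2808)
  p^3 − 13p^2 + 52p − 60 = (−(1/234)p + 5/234)(−234p^2 + 1872p − 2808) + (0)
Last nonzero remainder: −234p^2 + 1872p − 2808. Dividing through by −234 gives the monic gcd p^2 − 8p + 12.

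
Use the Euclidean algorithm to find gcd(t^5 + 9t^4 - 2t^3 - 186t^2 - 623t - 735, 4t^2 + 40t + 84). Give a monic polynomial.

Euclidean algorithm in ℚ[t]:
  t^5 + 9t^4 - 2t^3 - 186t^2 - 623t - 735 = ((1/4)t^3 - (1/4)t^2 - (13/4)t - 35/4)(4t^2 + 40t + 84) + (0)
Last nonzero remainder: 4t^2 + 40t + 84. Dividing through by 4 gives the monic gcd t^2 + 10t + 21.

t^2 + 10t + 21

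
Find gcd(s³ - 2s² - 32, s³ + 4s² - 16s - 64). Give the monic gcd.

Repeated division with remainder:
  s³ - 2s² - 32 = (s³ + 4s² - 16s - 64) + (-6s² + 16s + 32)
  s³ + 4s² - 16s - 64 = (-(1/6)s - 10/9)(-6s² + 16s + 32) + ((64/9)s - 256/9)
  -6s² + 16s + 32 = (-(27/32)s - 9/8)((64/9)s - 256/9) + (0)
Last nonzero remainder: (64/9)s - 256/9. Dividing through by 64/9 gives the monic gcd s - 4.

s - 4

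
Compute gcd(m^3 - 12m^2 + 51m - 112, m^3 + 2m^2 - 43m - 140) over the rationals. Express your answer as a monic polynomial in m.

m - 7

Repeated division with remainder:
  m^3 - 12m^2 + 51m - 112 = (m^3 + 2m^2 - 43m - 140) + (-14m^2 + 94m + 28)
  m^3 + 2m^2 - 43m - 140 = (-(1/14)m - 61/98)(-14m^2 + 94m + 28) + ((858/49)m - 858/7)
  -14m^2 + 94m + 28 = (-(343/429)m - 98/429)((858/49)m - 858/7) + (0)
Last nonzero remainder: (858/49)m - 858/7. Dividing through by 858/49 gives the monic gcd m - 7.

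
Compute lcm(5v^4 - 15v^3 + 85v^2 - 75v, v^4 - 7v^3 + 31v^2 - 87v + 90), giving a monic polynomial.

Apply the Euclidean algorithm:
  5v^4 - 15v^3 + 85v^2 - 75v = (5)(v^4 - 7v^3 + 31v^2 - 87v + 90) + (20v^3 - 70v^2 + 360v - 450)
  v^4 - 7v^3 + 31v^2 - 87v + 90 = ((1/20)v - 7/40)(20v^3 - 70v^2 + 360v - 450) + ((3/4)v^2 - (3/2)v + 45/4)
  20v^3 - 70v^2 + 360v - 450 = ((80/3)v - 40)((3/4)v^2 - (3/2)v + 45/4) + (0)
Last nonzero remainder: (3/4)v^2 - (3/2)v + 45/4. Dividing through by 3/4 gives the monic gcd v^2 - 2v + 15.
Then lcm(f, g) = f·g / gcd(f, g); expanding and making the result monic gives the answer.

v^6 - 8v^5 + 38v^4 - 118v^3 + 177v^2 - 90v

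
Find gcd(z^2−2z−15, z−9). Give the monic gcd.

1

By polynomial division,
  z^2−2z−15 = (z+7)(z−9) + (48)
  z−9 = ((1/48)z−3/16)(48) + (0)
The last nonzero remainder is the constant 48, so the polynomials are coprime and gcd = 1.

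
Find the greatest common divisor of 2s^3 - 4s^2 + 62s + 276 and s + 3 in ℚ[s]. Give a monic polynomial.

s + 3

Euclidean algorithm in ℚ[s]:
  2s^3 - 4s^2 + 62s + 276 = (2s^2 - 10s + 92)(s + 3) + (0)
The last nonzero remainder s + 3 is already monic.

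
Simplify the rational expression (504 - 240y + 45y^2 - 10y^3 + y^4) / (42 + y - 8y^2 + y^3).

(24 + y^2)/(2 + y)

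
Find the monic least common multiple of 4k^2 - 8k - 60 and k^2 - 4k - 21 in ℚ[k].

k^3 - 9k^2 - k + 105

Euclidean algorithm in ℚ[k]:
  4k^2 - 8k - 60 = (4)(k^2 - 4k - 21) + (8k + 24)
  k^2 - 4k - 21 = ((1/8)k - 7/8)(8k + 24) + (0)
Last nonzero remainder: 8k + 24. Dividing through by 8 gives the monic gcd k + 3.
Then lcm(f, g) = f·g / gcd(f, g); expanding and making the result monic gives the answer.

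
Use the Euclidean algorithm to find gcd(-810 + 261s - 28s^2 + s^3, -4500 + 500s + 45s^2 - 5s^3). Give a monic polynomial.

90 - 19s + s^2

Apply the Euclidean algorithm:
  s^3 - 28s^2 + 261s - 810 = (-1/5)(-5s^3 + 45s^2 + 500s - 4500) + (-19s^2 + 361s - 1710)
  -5s^3 + 45s^2 + 500s - 4500 = ((5/19)s + 50/19)(-19s^2 + 361s - 1710) + (0)
Last nonzero remainder: -19s^2 + 361s - 1710. Dividing through by -19 gives the monic gcd s^2 - 19s + 90.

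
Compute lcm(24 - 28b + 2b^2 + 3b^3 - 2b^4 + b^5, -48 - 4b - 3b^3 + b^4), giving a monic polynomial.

Euclidean algorithm in ℚ[b]:
  b^5 - 2b^4 + 3b^3 + 2b^2 - 28b + 24 = (b + 1)(b^4 - 3b^3 - 4b - 48) + (6b^3 + 6b^2 + 24b + 72)
  b^4 - 3b^3 - 4b - 48 = ((1/6)b - 2/3)(6b^3 + 6b^2 + 24b + 72) + (0)
Last nonzero remainder: 6b^3 + 6b^2 + 24b + 72. Dividing through by 6 gives the monic gcd b^3 + b^2 + 4b + 12.
Then lcm(f, g) = f·g / gcd(f, g); expanding and making the result monic gives the answer.

-96 + 136b - 36b^2 - 10b^3 + 11b^4 - 6b^5 + b^6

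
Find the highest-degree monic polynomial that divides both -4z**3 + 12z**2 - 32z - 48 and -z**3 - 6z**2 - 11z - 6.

z + 1

Repeated division with remainder:
  -4z**3 + 12z**2 - 32z - 48 = (4)(-z**3 - 6z**2 - 11z - 6) + (36z**2 + 12z - 24)
  -z**3 - 6z**2 - 11z - 6 = (-(1/36)z - 17/108)(36z**2 + 12z - 24) + (-(88/9)z - 88/9)
  36z**2 + 12z - 24 = (-(81/22)z + 27/11)(-(88/9)z - 88/9) + (0)
Last nonzero remainder: -(88/9)z - 88/9. Dividing through by -88/9 gives the monic gcd z + 1.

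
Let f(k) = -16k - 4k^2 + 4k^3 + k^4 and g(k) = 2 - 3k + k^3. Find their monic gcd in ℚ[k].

Apply the Euclidean algorithm:
  k^4 + 4k^3 - 4k^2 - 16k = (k + 4)(k^3 - 3k + 2) + (-k^2 - 6k - 8)
  k^3 - 3k + 2 = (-k + 6)(-k^2 - 6k - 8) + (25k + 50)
  -k^2 - 6k - 8 = (-(1/25)k - 4/25)(25k + 50) + (0)
Last nonzero remainder: 25k + 50. Dividing through by 25 gives the monic gcd k + 2.

2 + k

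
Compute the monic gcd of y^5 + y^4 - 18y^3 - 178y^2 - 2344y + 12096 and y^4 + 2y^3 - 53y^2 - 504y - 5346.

Apply the Euclidean algorithm:
  y^5 + y^4 - 18y^3 - 178y^2 - 2344y + 12096 = (y - 1)(y^4 + 2y^3 - 53y^2 - 504y - 5346) + (37y^3 + 273y^2 + 2498y + 6750)
  y^4 + 2y^3 - 53y^2 - 504y - 5346 = ((1/37)y - 199/1369)(37y^3 + 273y^2 + 2498y + 6750) + (-(110656/1369)y^2 - (442624/1369)y - 5975424/1369)
  37y^3 + 273y^2 + 2498y + 6750 = (-(50653/110656)y - 171125/110656)(-(110656/1369)y^2 - (442624/1369)y - 5975424/1369) + (0)
Last nonzero remainder: -(110656/1369)y^2 - (442624/1369)y - 5975424/1369. Dividing through by -110656/1369 gives the monic gcd y^2 + 4y + 54.

y^2 + 4y + 54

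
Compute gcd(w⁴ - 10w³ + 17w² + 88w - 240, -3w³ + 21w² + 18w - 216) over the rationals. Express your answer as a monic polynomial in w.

Apply the Euclidean algorithm:
  w⁴ - 10w³ + 17w² + 88w - 240 = (-(1/3)w + 1)(-3w³ + 21w² + 18w - 216) + (2w² - 2w - 24)
  -3w³ + 21w² + 18w - 216 = (-(3/2)w + 9)(2w² - 2w - 24) + (0)
Last nonzero remainder: 2w² - 2w - 24. Dividing through by 2 gives the monic gcd w² - w - 12.

w² - w - 12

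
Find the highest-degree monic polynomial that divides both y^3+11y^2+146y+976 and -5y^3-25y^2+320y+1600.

y+8

By polynomial division,
  y^3+11y^2+146y+976 = (-1/5)(-5y^3-25y^2+320y+1600) + (6y^2+210y+1296)
  -5y^3-25y^2+320y+1600 = (-(5/6)y+25)(6y^2+210y+1296) + (-3850y-30800)
  6y^2+210y+1296 = (-(3/1925)y-81/1925)(-3850y-30800) + (0)
Last nonzero remainder: -3850y-30800. Dividing through by -3850 gives the monic gcd y+8.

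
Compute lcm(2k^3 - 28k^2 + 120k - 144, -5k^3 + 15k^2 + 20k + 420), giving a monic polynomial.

Euclidean algorithm in ℚ[k]:
  2k^3 - 28k^2 + 120k - 144 = (-2/5)(-5k^3 + 15k^2 + 20k + 420) + (-22k^2 + 128k + 24)
  -5k^3 + 15k^2 + 20k + 420 = ((5/22)k + 155/242)(-22k^2 + 128k + 24) + (-(8160/121)k + 48960/121)
  -22k^2 + 128k + 24 = ((1331/4080)k + 121/2040)(-(8160/121)k + 48960/121) + (0)
Last nonzero remainder: -(8160/121)k + 48960/121. Dividing through by -8160/121 gives the monic gcd k - 6.
Then lcm(f, g) = f·g / gcd(f, g); expanding and making the result monic gives the answer.

k^5 - 11k^4 + 32k^3 - 88k^2 + 624k - 1008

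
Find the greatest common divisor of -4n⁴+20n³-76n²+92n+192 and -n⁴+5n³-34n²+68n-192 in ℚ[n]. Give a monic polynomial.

n²-3n+16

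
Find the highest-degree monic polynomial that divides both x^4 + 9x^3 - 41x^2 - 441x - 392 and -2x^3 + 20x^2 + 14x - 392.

Euclidean algorithm in ℚ[x]:
  x^4 + 9x^3 - 41x^2 - 441x - 392 = (-(1/2)x - 19/2)(-2x^3 + 20x^2 + 14x - 392) + (156x^2 - 504x - 4116)
  -2x^3 + 20x^2 + 14x - 392 = (-(1/78)x + 44/507)(156x^2 - 504x - 4116) + ((840/169)x - 5880/169)
  156x^2 - 504x - 4116 = ((2197/70)x + 1183/10)((840/169)x - 5880/169) + (0)
Last nonzero remainder: (840/169)x - 5880/169. Dividing through by 840/169 gives the monic gcd x - 7.

x - 7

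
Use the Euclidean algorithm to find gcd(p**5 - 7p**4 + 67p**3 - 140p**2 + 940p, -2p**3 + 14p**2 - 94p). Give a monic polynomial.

p**3 - 7p**2 + 47p

Repeated division with remainder:
  p**5 - 7p**4 + 67p**3 - 140p**2 + 940p = (-(1/2)p**2 - 10)(-2p**3 + 14p**2 - 94p) + (0)
Last nonzero remainder: -2p**3 + 14p**2 - 94p. Dividing through by -2 gives the monic gcd p**3 - 7p**2 + 47p.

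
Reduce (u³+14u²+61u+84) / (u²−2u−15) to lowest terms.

Euclidean algorithm in ℚ[u]:
  u³+14u²+61u+84 = (u+16)(u²−2u−15) + (108u+324)
  u²−2u−15 = ((1/108)u−5/108)(108u+324) + (0)
Last nonzero remainder: 108u+324. Dividing through by 108 gives the monic gcd u+3.
Cancel u+3 from numerator and denominator to get the reduced form.

(u²+11u+28)/(u−5)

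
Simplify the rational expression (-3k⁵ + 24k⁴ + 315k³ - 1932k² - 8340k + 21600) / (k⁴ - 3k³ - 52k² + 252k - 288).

Repeated division with remainder:
  -3k⁵ + 24k⁴ + 315k³ - 1932k² - 8340k + 21600 = (-3k + 15)(k⁴ - 3k³ - 52k² + 252k - 288) + (204k³ - 396k² - 12984k + 25920)
  k⁴ - 3k³ - 52k² + 252k - 288 = ((1/204)k - 3/578)(204k³ - 396k² - 12984k + 25920) + ((2772/289)k² + (16632/289)k - 44352/289)
  204k³ - 396k² - 12984k + 25920 = ((4913/231)k - 13005/77)((2772/289)k² + (16632/289)k - 44352/289) + (0)
Last nonzero remainder: (2772/289)k² + (16632/289)k - 44352/289. Dividing through by 2772/289 gives the monic gcd k² + 6k - 16.
Cancel k² + 6k - 16 from numerator and denominator to get the reduced form.

(-3k³ + 42k² + 15k - 1350)/(k² - 9k + 18)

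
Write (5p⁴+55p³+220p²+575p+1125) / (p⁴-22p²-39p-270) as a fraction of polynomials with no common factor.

(5p+25)/(p-6)

Repeated division with remainder:
  5p⁴+55p³+220p²+575p+1125 = (5)(p⁴-22p²-39p-270) + (55p³+330p²+770p+2475)
  p⁴-22p²-39p-270 = ((1/55)p-6/55)(55p³+330p²+770p+2475) + (0)
Last nonzero remainder: 55p³+330p²+770p+2475. Dividing through by 55 gives the monic gcd p³+6p²+14p+45.
Cancel p³+6p²+14p+45 from numerator and denominator to get the reduced form.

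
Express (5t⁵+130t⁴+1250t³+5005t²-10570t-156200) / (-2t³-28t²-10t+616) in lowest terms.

Repeated division with remainder:
  5t⁵+130t⁴+1250t³+5005t²-10570t-156200 = (-(5/2)t²-30t-385/2)(-2t³-28t²-10t+616) + (855t²+5985t-37620)
  -2t³-28t²-10t+616 = (-(2/855)t-14/855)(855t²+5985t-37620) + (0)
Last nonzero remainder: 855t²+5985t-37620. Dividing through by 855 gives the monic gcd t²+7t-44.
Cancel t²+7t-44 from numerator and denominator to get the reduced form.

(-5t³-95t²-805t-3550)/(2t+14)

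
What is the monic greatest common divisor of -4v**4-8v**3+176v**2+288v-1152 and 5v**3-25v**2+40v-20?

v-2

Euclidean algorithm in ℚ[v]:
  -4v**4-8v**3+176v**2+288v-1152 = (-(4/5)v-28/5)(5v**3-25v**2+40v-20) + (68v**2+496v-1264)
  5v**3-25v**2+40v-20 = ((5/68)v-1045/1156)(68v**2+496v-1264) + ((168000/289)v-336000/289)
  68v**2+496v-1264 = ((4913/42000)v+22831/21000)((168000/289)v-336000/289) + (0)
Last nonzero remainder: (168000/289)v-336000/289. Dividing through by 168000/289 gives the monic gcd v-2.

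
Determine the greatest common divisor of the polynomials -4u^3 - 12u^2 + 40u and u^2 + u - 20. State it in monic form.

u + 5

By polynomial division,
  -4u^3 - 12u^2 + 40u = (-4u - 8)(u^2 + u - 20) + (-32u - 160)
  u^2 + u - 20 = (-(1/32)u + 1/8)(-32u - 160) + (0)
Last nonzero remainder: -32u - 160. Dividing through by -32 gives the monic gcd u + 5.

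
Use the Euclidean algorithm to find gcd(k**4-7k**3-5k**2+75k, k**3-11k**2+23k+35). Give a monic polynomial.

By polynomial division,
  k**4-7k**3-5k**2+75k = (k+4)(k**3-11k**2+23k+35) + (16k**2-52k-140)
  k**3-11k**2+23k+35 = ((1/16)k-31/64)(16k**2-52k-140) + ((105/16)k-525/16)
  16k**2-52k-140 = ((256/105)k+64/15)((105/16)k-525/16) + (0)
Last nonzero remainder: (105/16)k-525/16. Dividing through by 105/16 gives the monic gcd k-5.

k-5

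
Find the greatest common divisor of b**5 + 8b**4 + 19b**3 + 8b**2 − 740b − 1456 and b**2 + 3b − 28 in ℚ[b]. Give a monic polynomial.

By polynomial division,
  b**5 + 8b**4 + 19b**3 + 8b**2 − 740b − 1456 = (b**3 + 5b**2 + 32b + 52)(b**2 + 3b − 28) + (0)
The last nonzero remainder b**2 + 3b − 28 is already monic.

b**2 + 3b − 28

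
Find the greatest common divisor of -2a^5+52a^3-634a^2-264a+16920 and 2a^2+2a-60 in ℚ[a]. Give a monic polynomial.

a^2+a-30

Euclidean algorithm in ℚ[a]:
  -2a^5+52a^3-634a^2-264a+16920 = (-a^3+a^2-5a-282)(2a^2+2a-60) + (0)
Last nonzero remainder: 2a^2+2a-60. Dividing through by 2 gives the monic gcd a^2+a-30.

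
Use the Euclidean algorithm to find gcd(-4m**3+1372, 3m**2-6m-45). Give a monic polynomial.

Apply the Euclidean algorithm:
  -4m**3+1372 = (-(4/3)m-8/3)(3m**2-6m-45) + (-76m+1252)
  3m**2-6m-45 = (-(3/76)m-825/1444)(-76m+1252) + (241980/361)
  -76m+1252 = (-(6859/60495)m+112993/60495)(241980/361) + (0)
The last nonzero remainder is the constant 241980/361, so the polynomials are coprime and gcd = 1.

1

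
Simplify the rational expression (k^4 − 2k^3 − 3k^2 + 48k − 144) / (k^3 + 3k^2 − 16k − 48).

(k^3 − 6k^2 + 21k − 36)/(k^2 − k − 12)

By polynomial division,
  k^4 − 2k^3 − 3k^2 + 48k − 144 = (k − 5)(k^3 + 3k^2 − 16k − 48) + (28k^2 + 16k − 384)
  k^3 + 3k^2 − 16k − 48 = ((1/28)k + 17/196)(28k^2 + 16k − 384) + (−(180/49)k − 720/49)
  28k^2 + 16k − 384 = (−(343/45)k + 392/15)(−(180/49)k − 720/49) + (0)
Last nonzero remainder: −(180/49)k − 720/49. Dividing through by −180/49 gives the monic gcd k + 4.
Cancel k + 4 from numerator and denominator to get the reduced form.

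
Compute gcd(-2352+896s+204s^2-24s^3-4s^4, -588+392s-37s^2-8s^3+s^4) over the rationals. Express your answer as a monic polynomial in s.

84-44s-s^2+s^3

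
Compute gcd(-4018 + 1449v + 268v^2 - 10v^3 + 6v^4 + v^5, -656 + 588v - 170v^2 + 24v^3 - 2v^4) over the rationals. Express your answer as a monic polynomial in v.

-82 + 53v - 8v^2 + v^3

Apply the Euclidean algorithm:
  v^5 + 6v^4 - 10v^3 + 268v^2 + 1449v - 4018 = (-(1/2)v - 9)(-2v^4 + 24v^3 - 170v^2 + 588v - 656) + (121v^3 - 968v^2 + 6413v - 9922)
  -2v^4 + 24v^3 - 170v^2 + 588v - 656 = (-(2/121)v + 8/121)(121v^3 - 968v^2 + 6413v - 9922) + (0)
Last nonzero remainder: 121v^3 - 968v^2 + 6413v - 9922. Dividing through by 121 gives the monic gcd v^3 - 8v^2 + 53v - 82.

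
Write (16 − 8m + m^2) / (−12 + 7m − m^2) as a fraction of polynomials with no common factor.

Euclidean algorithm in ℚ[m]:
  m^2 − 8m + 16 = (−1)(−m^2 + 7m − 12) + (−m + 4)
  −m^2 + 7m − 12 = (m − 3)(−m + 4) + (0)
Last nonzero remainder: −m + 4. Dividing through by −1 gives the monic gcd m − 4.
Cancel m − 4 from numerator and denominator to get the reduced form.

(4 − m)/(−3 + m)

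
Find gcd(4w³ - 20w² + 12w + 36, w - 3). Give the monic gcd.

w - 3

Repeated division with remainder:
  4w³ - 20w² + 12w + 36 = (4w² - 8w - 12)(w - 3) + (0)
The last nonzero remainder w - 3 is already monic.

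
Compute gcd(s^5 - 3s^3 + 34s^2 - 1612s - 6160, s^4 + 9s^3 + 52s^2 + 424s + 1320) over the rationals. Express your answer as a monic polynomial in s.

By polynomial division,
  s^5 - 3s^3 + 34s^2 - 1612s - 6160 = (s - 9)(s^4 + 9s^3 + 52s^2 + 424s + 1320) + (26s^3 + 78s^2 + 884s + 5720)
  s^4 + 9s^3 + 52s^2 + 424s + 1320 = ((1/26)s + 3/13)(26s^3 + 78s^2 + 884s + 5720) + (0)
Last nonzero remainder: 26s^3 + 78s^2 + 884s + 5720. Dividing through by 26 gives the monic gcd s^3 + 3s^2 + 34s + 220.

s^3 + 3s^2 + 34s + 220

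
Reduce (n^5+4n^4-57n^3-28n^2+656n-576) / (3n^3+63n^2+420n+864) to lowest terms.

(n^3-9n^2+24n-16)/(3n+24)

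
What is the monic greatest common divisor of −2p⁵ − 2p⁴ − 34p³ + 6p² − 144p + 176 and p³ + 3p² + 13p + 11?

p² + 2p + 11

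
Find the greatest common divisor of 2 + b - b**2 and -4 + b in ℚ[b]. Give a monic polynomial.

1

Apply the Euclidean algorithm:
  -b**2 + b + 2 = (-b - 3)(b - 4) + (-10)
  b - 4 = (-(1/10)b + 2/5)(-10) + (0)
The last nonzero remainder is the constant -10, so the polynomials are coprime and gcd = 1.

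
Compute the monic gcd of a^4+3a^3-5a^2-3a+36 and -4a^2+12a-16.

Repeated division with remainder:
  a^4+3a^3-5a^2-3a+36 = (-(1/4)a^2-(3/2)a-9/4)(-4a^2+12a-16) + (0)
Last nonzero remainder: -4a^2+12a-16. Dividing through by -4 gives the monic gcd a^2-3a+4.

a^2-3a+4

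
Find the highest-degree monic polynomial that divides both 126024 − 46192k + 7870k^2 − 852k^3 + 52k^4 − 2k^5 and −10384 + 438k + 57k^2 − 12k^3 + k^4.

118 − 9k + k^2

Euclidean algorithm in ℚ[k]:
  −2k^5 + 52k^4 − 852k^3 + 7870k^2 − 46192k + 126024 = (−2k + 28)(k^4 − 12k^3 + 57k^2 + 438k − 10384) + (−402k^3 + 7150k^2 − 79224k + 416776)
  k^4 − 12k^3 + 57k^2 + 438k − 10384 = (−(1/402)k − 1163/80802)(−402k^3 + 7150k^2 − 79224k + 416776) + (−(1501430/40401)k^2 + (1501430/4489)k − 177168740/40401)
  −402k^3 + 7150k^2 − 79224k + 416776 = ((8120601/750715)k − 71348166/750715)(−(1501430/40401)k^2 + (1501430/4489)k − 177168740/40401) + (0)
Last nonzero remainder: −(1501430/40401)k^2 + (1501430/4489)k − 177168740/40401. Dividing through by −1501430/40401 gives the monic gcd k^2 − 9k + 118.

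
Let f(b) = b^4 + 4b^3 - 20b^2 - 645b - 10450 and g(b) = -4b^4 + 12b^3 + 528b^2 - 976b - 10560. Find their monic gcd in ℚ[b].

b^2 - b - 110

By polynomial division,
  b^4 + 4b^3 - 20b^2 - 645b - 10450 = (-1/4)(-4b^4 + 12b^3 + 528b^2 - 976b - 10560) + (7b^3 + 112b^2 - 889b - 13090)
  -4b^4 + 12b^3 + 528b^2 - 976b - 10560 = (-(4/7)b + 76/7)(7b^3 + 112b^2 - 889b - 13090) + (-1196b^2 + 1196b + 131560)
  7b^3 + 112b^2 - 889b - 13090 = (-(7/1196)b - 119/1196)(-1196b^2 + 1196b + 131560) + (0)
Last nonzero remainder: -1196b^2 + 1196b + 131560. Dividing through by -1196 gives the monic gcd b^2 - b - 110.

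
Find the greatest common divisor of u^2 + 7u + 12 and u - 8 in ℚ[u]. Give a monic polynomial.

1

Repeated division with remainder:
  u^2 + 7u + 12 = (u + 15)(u - 8) + (132)
  u - 8 = ((1/132)u - 2/33)(132) + (0)
The last nonzero remainder is the constant 132, so the polynomials are coprime and gcd = 1.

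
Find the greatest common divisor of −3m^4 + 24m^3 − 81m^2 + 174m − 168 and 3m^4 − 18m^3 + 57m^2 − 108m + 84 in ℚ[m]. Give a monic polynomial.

m^3 − 4m^2 + 11m − 14

Euclidean algorithm in ℚ[m]:
  −3m^4 + 24m^3 − 81m^2 + 174m − 168 = (−1)(3m^4 − 18m^3 + 57m^2 − 108m + 84) + (6m^3 − 24m^2 + 66m − 84)
  3m^4 − 18m^3 + 57m^2 − 108m + 84 = ((1/2)m − 1)(6m^3 − 24m^2 + 66m − 84) + (0)
Last nonzero remainder: 6m^3 − 24m^2 + 66m − 84. Dividing through by 6 gives the monic gcd m^3 − 4m^2 + 11m − 14.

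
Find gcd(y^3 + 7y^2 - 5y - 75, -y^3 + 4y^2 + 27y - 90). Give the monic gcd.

Repeated division with remainder:
  y^3 + 7y^2 - 5y - 75 = (-1)(-y^3 + 4y^2 + 27y - 90) + (11y^2 + 22y - 165)
  -y^3 + 4y^2 + 27y - 90 = (-(1/11)y + 6/11)(11y^2 + 22y - 165) + (0)
Last nonzero remainder: 11y^2 + 22y - 165. Dividing through by 11 gives the monic gcd y^2 + 2y - 15.

y^2 + 2y - 15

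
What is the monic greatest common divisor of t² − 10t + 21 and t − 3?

Euclidean algorithm in ℚ[t]:
  t² − 10t + 21 = (t − 7)(t − 3) + (0)
The last nonzero remainder t − 3 is already monic.

t − 3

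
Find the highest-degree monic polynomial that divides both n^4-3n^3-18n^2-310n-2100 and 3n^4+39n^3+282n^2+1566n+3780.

n^3+7n^2+52n+210

Euclidean algorithm in ℚ[n]:
  n^4-3n^3-18n^2-310n-2100 = (1/3)(3n^4+39n^3+282n^2+1566n+3780) + (-16n^3-112n^2-832n-3360)
  3n^4+39n^3+282n^2+1566n+3780 = (-(3/16)n-9/8)(-16n^3-112n^2-832n-3360) + (0)
Last nonzero remainder: -16n^3-112n^2-832n-3360. Dividing through by -16 gives the monic gcd n^3+7n^2+52n+210.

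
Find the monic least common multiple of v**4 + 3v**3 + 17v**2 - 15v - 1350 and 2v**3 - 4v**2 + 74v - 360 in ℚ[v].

v**5 - v**4 + 5v**3 - 83v**2 - 1290v + 5400

Euclidean algorithm in ℚ[v]:
  v**4 + 3v**3 + 17v**2 - 15v - 1350 = ((1/2)v + 5/2)(2v**3 - 4v**2 + 74v - 360) + (-10v**2 - 20v - 450)
  2v**3 - 4v**2 + 74v - 360 = (-(1/5)v + 4/5)(-10v**2 - 20v - 450) + (0)
Last nonzero remainder: -10v**2 - 20v - 450. Dividing through by -10 gives the monic gcd v**2 + 2v + 45.
Then lcm(f, g) = f·g / gcd(f, g); expanding and making the result monic gives the answer.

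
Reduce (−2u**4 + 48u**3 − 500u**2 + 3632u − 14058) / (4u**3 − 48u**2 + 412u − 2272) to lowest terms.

By polynomial division,
  −2u**4 + 48u**3 − 500u**2 + 3632u − 14058 = (−(1/2)u + 6)(4u**3 − 48u**2 + 412u − 2272) + (−6u**2 + 24u − 426)
  4u**3 − 48u**2 + 412u − 2272 = (−(2/3)u + 16/3)(−6u**2 + 24u − 426) + (0)
Last nonzero remainder: −6u**2 + 24u − 426. Dividing through by −6 gives the monic gcd u**2 − 4u + 71.
Cancel u**2 − 4u + 71 from numerator and denominator to get the reduced form.

(−u**2 + 20u − 99)/(2u − 16)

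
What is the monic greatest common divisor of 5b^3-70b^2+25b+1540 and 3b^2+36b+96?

By polynomial division,
  5b^3-70b^2+25b+1540 = ((5/3)b-130/3)(3b^2+36b+96) + (1425b+5700)
  3b^2+36b+96 = ((1/475)b+8/475)(1425b+5700) + (0)
Last nonzero remainder: 1425b+5700. Dividing through by 1425 gives the monic gcd b+4.

b+4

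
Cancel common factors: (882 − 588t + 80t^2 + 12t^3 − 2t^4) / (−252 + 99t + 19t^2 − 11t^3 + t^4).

Apply the Euclidean algorithm:
  −2t^4 + 12t^3 + 80t^2 − 588t + 882 = (−2)(t^4 − 11t^3 + 19t^2 + 99t − 252) + (−10t^3 + 118t^2 − 390t + 378)
  t^4 − 11t^3 + 19t^2 + 99t − 252 = (−(1/10)t − 2/25)(−10t^3 + 118t^2 − 390t + 378) + (−(264/25)t^2 + (528/5)t − 5544/25)
  −10t^3 + 118t^2 − 390t + 378 = ((125/132)t − 75/44)(−(264/25)t^2 + (528/5)t − 5544/25) + (0)
Last nonzero remainder: −(264/25)t^2 + (528/5)t − 5544/25. Dividing through by −264/25 gives the monic gcd t^2 − 10t + 21.
Cancel t^2 − 10t + 21 from numerator and denominator to get the reduced form.

(42 − 8t − 2t^2)/(−12 − t + t^2)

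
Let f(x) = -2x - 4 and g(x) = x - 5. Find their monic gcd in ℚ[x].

1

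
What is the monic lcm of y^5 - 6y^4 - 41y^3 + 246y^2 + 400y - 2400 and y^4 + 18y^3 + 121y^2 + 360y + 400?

Apply the Euclidean algorithm:
  y^5 - 6y^4 - 41y^3 + 246y^2 + 400y - 2400 = (y - 24)(y^4 + 18y^3 + 121y^2 + 360y + 400) + (270y^3 + 2790y^2 + 8640y + 7200)
  y^4 + 18y^3 + 121y^2 + 360y + 400 = ((1/270)y + 23/810)(270y^3 + 2790y^2 + 8640y + 7200) + ((88/9)y^2 + 88y + 1760/9)
  270y^3 + 2790y^2 + 8640y + 7200 = ((1215/44)y + 405/11)((88/9)y^2 + 88y + 1760/9) + (0)
Last nonzero remainder: (88/9)y^2 + 88y + 1760/9. Dividing through by 88/9 gives the monic gcd y^2 + 9y + 20.
Then lcm(f, g) = f·g / gcd(f, g); expanding and making the result monic gives the answer.

y^7 + 3y^6 - 75y^5 - 243y^4 + 1794y^3 + 6120y^2 - 13600y - 48000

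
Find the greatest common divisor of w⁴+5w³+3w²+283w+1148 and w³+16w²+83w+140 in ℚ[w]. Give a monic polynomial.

w²+11w+28

Apply the Euclidean algorithm:
  w⁴+5w³+3w²+283w+1148 = (w-11)(w³+16w²+83w+140) + (96w²+1056w+2688)
  w³+16w²+83w+140 = ((1/96)w+5/96)(96w²+1056w+2688) + (0)
Last nonzero remainder: 96w²+1056w+2688. Dividing through by 96 gives the monic gcd w²+11w+28.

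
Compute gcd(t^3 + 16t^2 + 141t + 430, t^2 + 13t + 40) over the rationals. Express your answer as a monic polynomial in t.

Apply the Euclidean algorithm:
  t^3 + 16t^2 + 141t + 430 = (t + 3)(t^2 + 13t + 40) + (62t + 310)
  t^2 + 13t + 40 = ((1/62)t + 4/31)(62t + 310) + (0)
Last nonzero remainder: 62t + 310. Dividing through by 62 gives the monic gcd t + 5.

t + 5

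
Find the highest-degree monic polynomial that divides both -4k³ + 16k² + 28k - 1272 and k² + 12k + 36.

k + 6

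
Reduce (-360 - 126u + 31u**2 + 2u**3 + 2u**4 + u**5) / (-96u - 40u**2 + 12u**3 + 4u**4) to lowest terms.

(15 - u + u**2)/(4u)

Apply the Euclidean algorithm:
  u**5 + 2u**4 + 2u**3 + 31u**2 - 126u - 360 = ((1/4)u - 1/4)(4u**4 + 12u**3 - 40u**2 - 96u) + (15u**3 + 45u**2 - 150u - 360)
  4u**4 + 12u**3 - 40u**2 - 96u = ((4/15)u)(15u**3 + 45u**2 - 150u - 360) + (0)
Last nonzero remainder: 15u**3 + 45u**2 - 150u - 360. Dividing through by 15 gives the monic gcd u**3 + 3u**2 - 10u - 24.
Cancel u**3 + 3u**2 - 10u - 24 from numerator and denominator to get the reduced form.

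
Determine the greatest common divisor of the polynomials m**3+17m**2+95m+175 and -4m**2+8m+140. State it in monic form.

m+5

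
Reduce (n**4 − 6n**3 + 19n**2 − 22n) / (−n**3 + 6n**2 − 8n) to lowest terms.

Apply the Euclidean algorithm:
  n**4 − 6n**3 + 19n**2 − 22n = (−n)(−n**3 + 6n**2 − 8n) + (11n**2 − 22n)
  −n**3 + 6n**2 − 8n = (−(1/11)n + 4/11)(11n**2 − 22n) + (0)
Last nonzero remainder: 11n**2 − 22n. Dividing through by 11 gives the monic gcd n**2 − 2n.
Cancel n**2 − 2n from numerator and denominator to get the reduced form.

(−n**2 + 4n − 11)/(n − 4)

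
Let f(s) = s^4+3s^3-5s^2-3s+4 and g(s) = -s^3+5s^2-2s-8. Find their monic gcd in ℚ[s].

Euclidean algorithm in ℚ[s]:
  s^4+3s^3-5s^2-3s+4 = (-s-8)(-s^3+5s^2-2s-8) + (33s^2-27s-60)
  -s^3+5s^2-2s-8 = (-(1/33)s+46/363)(33s^2-27s-60) + (-(48/121)s-48/121)
  33s^2-27s-60 = (-(1331/16)s+605/4)(-(48/121)s-48/121) + (0)
Last nonzero remainder: -(48/121)s-48/121. Dividing through by -48/121 gives the monic gcd s+1.

s+1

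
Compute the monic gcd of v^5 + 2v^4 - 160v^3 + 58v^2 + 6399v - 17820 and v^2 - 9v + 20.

v^2 - 9v + 20

Repeated division with remainder:
  v^5 + 2v^4 - 160v^3 + 58v^2 + 6399v - 17820 = (v^3 + 11v^2 - 81v - 891)(v^2 - 9v + 20) + (0)
The last nonzero remainder v^2 - 9v + 20 is already monic.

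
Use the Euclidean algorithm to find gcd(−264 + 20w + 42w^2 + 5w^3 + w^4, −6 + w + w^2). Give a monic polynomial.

−6 + w + w^2

By polynomial division,
  w^4 + 5w^3 + 42w^2 + 20w − 264 = (w^2 + 4w + 44)(w^2 + w − 6) + (0)
The last nonzero remainder w^2 + w − 6 is already monic.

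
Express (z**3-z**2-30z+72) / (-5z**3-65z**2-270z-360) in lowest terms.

(-z**2+7z-12)/(5z**2+35z+60)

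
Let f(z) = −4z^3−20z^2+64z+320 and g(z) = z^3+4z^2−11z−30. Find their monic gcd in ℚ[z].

Euclidean algorithm in ℚ[z]:
  −4z^3−20z^2+64z+320 = (−4)(z^3+4z^2−11z−30) + (−4z^2+20z+200)
  z^3+4z^2−11z−30 = (−(1/4)z−9/4)(−4z^2+20z+200) + (84z+420)
  −4z^2+20z+200 = (−(1/21)z+10/21)(84z+420) + (0)
Last nonzero remainder: 84z+420. Dividing through by 84 gives the monic gcd z+5.

z+5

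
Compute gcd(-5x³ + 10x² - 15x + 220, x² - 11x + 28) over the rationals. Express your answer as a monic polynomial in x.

x - 4

Repeated division with remainder:
  -5x³ + 10x² - 15x + 220 = (-5x - 45)(x² - 11x + 28) + (-370x + 1480)
  x² - 11x + 28 = (-(1/370)x + 7/370)(-370x + 1480) + (0)
Last nonzero remainder: -370x + 1480. Dividing through by -370 gives the monic gcd x - 4.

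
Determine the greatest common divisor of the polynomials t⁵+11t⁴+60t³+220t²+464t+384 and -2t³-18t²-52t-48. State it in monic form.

Apply the Euclidean algorithm:
  t⁵+11t⁴+60t³+220t²+464t+384 = (-(1/2)t²-t-8)(-2t³-18t²-52t-48) + (0)
Last nonzero remainder: -2t³-18t²-52t-48. Dividing through by -2 gives the monic gcd t³+9t²+26t+24.

t³+9t²+26t+24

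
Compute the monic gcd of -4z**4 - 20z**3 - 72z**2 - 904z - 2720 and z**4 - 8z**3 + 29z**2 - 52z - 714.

Apply the Euclidean algorithm:
  -4z**4 - 20z**3 - 72z**2 - 904z - 2720 = (-4)(z**4 - 8z**3 + 29z**2 - 52z - 714) + (-52z**3 + 44z**2 - 1112z - 5576)
  z**4 - 8z**3 + 29z**2 - 52z - 714 = (-(1/52)z + 93/676)(-52z**3 + 44z**2 - 1112z - 5576) + ((264/169)z**2 - (1056/169)z + 8976/169)
  -52z**3 + 44z**2 - 1112z - 5576 = (-(2197/66)z - 6929/66)((264/169)z**2 - (1056/169)z + 8976/169) + (0)
Last nonzero remainder: (264/169)z**2 - (1056/169)z + 8976/169. Dividing through by 264/169 gives the monic gcd z**2 - 4z + 34.

z**2 - 4z + 34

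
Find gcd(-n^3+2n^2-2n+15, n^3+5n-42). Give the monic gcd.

n-3

Euclidean algorithm in ℚ[n]:
  -n^3+2n^2-2n+15 = (-1)(n^3+5n-42) + (2n^2+3n-27)
  n^3+5n-42 = ((1/2)n-3/4)(2n^2+3n-27) + ((83/4)n-249/4)
  2n^2+3n-27 = ((8/83)n+36/83)((83/4)n-249/4) + (0)
Last nonzero remainder: (83/4)n-249/4. Dividing through by 83/4 gives the monic gcd n-3.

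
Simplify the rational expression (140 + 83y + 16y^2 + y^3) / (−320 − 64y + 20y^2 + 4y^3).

(7 + y)/(−16 + 4y)

Apply the Euclidean algorithm:
  y^3 + 16y^2 + 83y + 140 = (1/4)(4y^3 + 20y^2 − 64y − 320) + (11y^2 + 99y + 220)
  4y^3 + 20y^2 − 64y − 320 = ((4/11)y − 16/11)(11y^2 + 99y + 220) + (0)
Last nonzero remainder: 11y^2 + 99y + 220. Dividing through by 11 gives the monic gcd y^2 + 9y + 20.
Cancel y^2 + 9y + 20 from numerator and denominator to get the reduced form.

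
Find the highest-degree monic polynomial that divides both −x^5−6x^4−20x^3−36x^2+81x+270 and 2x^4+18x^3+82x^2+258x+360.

x^3+5x^2+21x+45

Apply the Euclidean algorithm:
  −x^5−6x^4−20x^3−36x^2+81x+270 = (−(1/2)x+3/2)(2x^4+18x^3+82x^2+258x+360) + (−6x^3−30x^2−126x−270)
  2x^4+18x^3+82x^2+258x+360 = (−(1/3)x−4/3)(−6x^3−30x^2−126x−270) + (0)
Last nonzero remainder: −6x^3−30x^2−126x−270. Dividing through by −6 gives the monic gcd x^3+5x^2+21x+45.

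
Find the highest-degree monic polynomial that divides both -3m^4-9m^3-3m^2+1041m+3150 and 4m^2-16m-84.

m^2-4m-21

Euclidean algorithm in ℚ[m]:
  -3m^4-9m^3-3m^2+1041m+3150 = (-(3/4)m^2-(21/4)m-75/2)(4m^2-16m-84) + (0)
Last nonzero remainder: 4m^2-16m-84. Dividing through by 4 gives the monic gcd m^2-4m-21.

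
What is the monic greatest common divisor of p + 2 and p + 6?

1

Repeated division with remainder:
  p + 2 = (p + 6) + (−4)
  p + 6 = (−(1/4)p − 3/2)(−4) + (0)
The last nonzero remainder is the constant −4, so the polynomials are coprime and gcd = 1.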